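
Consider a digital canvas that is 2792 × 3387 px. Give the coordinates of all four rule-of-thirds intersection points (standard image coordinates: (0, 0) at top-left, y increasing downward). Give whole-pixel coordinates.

One third of 2792 is 930.67; one third of 3387 is 1129.
Vertical third lines at x = 931 and x = 1861; horizontal third lines at y = 1129 and y = 2258.

(931, 1129), (1861, 1129), (931, 2258), (1861, 2258)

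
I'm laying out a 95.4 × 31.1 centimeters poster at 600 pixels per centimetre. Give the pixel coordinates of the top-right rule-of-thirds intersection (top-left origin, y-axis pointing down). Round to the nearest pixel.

In pixels the canvas is 95.4 × 600 = 57240 wide and 31.1 × 600 = 18660 tall.
The top-right point is two-thirds across and one-third down:
x = 2 × 57240/3 ≈ 38160; y = 1 × 18660/3 ≈ 6220.

x = 38160 px, y = 6220 px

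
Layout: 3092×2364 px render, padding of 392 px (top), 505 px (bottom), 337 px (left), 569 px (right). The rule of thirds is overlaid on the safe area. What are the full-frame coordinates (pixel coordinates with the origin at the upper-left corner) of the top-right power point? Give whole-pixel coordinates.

Content width = 3092 − 337 − 569 = 2186 px; content height = 2364 − 392 − 505 = 1467 px.
Top-right is two-thirds across and one-third down within the safe area.
x = 337 + 2 × 2186/3 = 337 + 1457.33 ≈ 1794
y = 392 + 1 × 1467/3 = 392 + 489.00 ≈ 881

(1794, 881)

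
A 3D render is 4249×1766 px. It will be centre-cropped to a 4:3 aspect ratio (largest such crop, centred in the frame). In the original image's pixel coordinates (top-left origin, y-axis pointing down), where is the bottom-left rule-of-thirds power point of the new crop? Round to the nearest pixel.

4249/1766 > 4/3, so the 4:3 crop keeps the full height 1766 and trims width to 1766 × 4/3 = 2354.67 px.
Left offset = (4249 − 2354.67)/2 = 947.17 px; top offset = 0.
Bottom-left is one-third across and two-thirds down within the crop:
x = 947.17 + 1 × 2354.67/3 ≈ 1732; y = 0.00 + 2 × 1766.00/3 ≈ 1177.

(1732, 1177)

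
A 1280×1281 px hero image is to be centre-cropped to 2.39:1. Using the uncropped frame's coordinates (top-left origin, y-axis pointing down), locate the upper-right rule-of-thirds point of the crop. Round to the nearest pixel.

x = 853 px, y = 551 px

1280/1281 < 2.39/1, so the 2.39:1 crop keeps the full width 1280 and trims height to 1280 × 1/2.39 = 535.56 px.
Top offset = (1281 − 535.56)/2 = 372.72 px; left offset = 0.
Upper-right is two-thirds across and one-third down within the crop:
x = 0.00 + 2 × 1280.00/3 ≈ 853; y = 372.72 + 1 × 535.56/3 ≈ 551.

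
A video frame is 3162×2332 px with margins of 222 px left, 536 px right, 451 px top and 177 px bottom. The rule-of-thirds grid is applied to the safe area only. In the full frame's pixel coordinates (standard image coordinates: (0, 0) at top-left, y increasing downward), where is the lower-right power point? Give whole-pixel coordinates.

Content width = 3162 − 222 − 536 = 2404 px; content height = 2332 − 451 − 177 = 1704 px.
Lower-right is two-thirds across and two-thirds down within the safe area.
x = 222 + 2 × 2404/3 = 222 + 1602.67 ≈ 1825
y = 451 + 2 × 1704/3 = 451 + 1136.00 ≈ 1587

x = 1825 px, y = 1587 px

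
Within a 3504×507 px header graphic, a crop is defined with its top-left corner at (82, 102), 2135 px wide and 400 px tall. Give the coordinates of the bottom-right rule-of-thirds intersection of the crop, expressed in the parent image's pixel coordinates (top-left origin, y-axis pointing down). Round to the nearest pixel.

One third of the crop width 2135 is 711.67 px.
One third of the crop height 400 is 133.33 px.
The bottom-right point is two-thirds across and two-thirds down within the crop:
x = 82 + 2 × 711.67 ≈ 1505; y = 102 + 2 × 133.33 ≈ 369.

x = 1505 px, y = 369 px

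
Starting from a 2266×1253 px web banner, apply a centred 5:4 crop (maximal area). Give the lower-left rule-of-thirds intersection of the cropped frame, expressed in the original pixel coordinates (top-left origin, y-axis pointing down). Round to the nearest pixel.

2266/1253 > 5/4, so the 5:4 crop keeps the full height 1253 and trims width to 1253 × 5/4 = 1566.25 px.
Left offset = (2266 − 1566.25)/2 = 349.88 px; top offset = 0.
Lower-left is one-third across and two-thirds down within the crop:
x = 349.88 + 1 × 1566.25/3 ≈ 872; y = 0.00 + 2 × 1253.00/3 ≈ 835.

(872, 835)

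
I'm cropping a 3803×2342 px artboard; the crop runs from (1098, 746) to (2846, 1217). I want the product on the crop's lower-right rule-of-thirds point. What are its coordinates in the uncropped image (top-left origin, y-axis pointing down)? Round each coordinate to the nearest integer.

Crop width = 2846 − 1098 = 1748 px; one third is 582.67 px.
Crop height = 1217 − 746 = 471 px; one third is 157.00 px.
The lower-right point is two-thirds across and two-thirds down within the crop:
x = 1098 + 2 × 582.67 ≈ 2263; y = 746 + 2 × 157.00 ≈ 1060.

(2263, 1060)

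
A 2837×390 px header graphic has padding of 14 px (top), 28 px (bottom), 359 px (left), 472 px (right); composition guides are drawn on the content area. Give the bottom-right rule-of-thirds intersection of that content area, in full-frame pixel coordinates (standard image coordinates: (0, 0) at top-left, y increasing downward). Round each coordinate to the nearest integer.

(1696, 246)

Content width = 2837 − 359 − 472 = 2006 px; content height = 390 − 14 − 28 = 348 px.
Bottom-right is two-thirds across and two-thirds down within the content area.
x = 359 + 2 × 2006/3 = 359 + 1337.33 ≈ 1696
y = 14 + 2 × 348/3 = 14 + 232.00 ≈ 246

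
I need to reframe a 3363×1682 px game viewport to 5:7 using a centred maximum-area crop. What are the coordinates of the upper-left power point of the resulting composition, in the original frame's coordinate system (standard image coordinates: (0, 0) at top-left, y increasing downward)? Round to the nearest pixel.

(1481, 561)

3363/1682 > 5/7, so the 5:7 crop keeps the full height 1682 and trims width to 1682 × 5/7 = 1201.43 px.
Left offset = (3363 − 1201.43)/2 = 1080.79 px; top offset = 0.
Upper-left is one-third across and one-third down within the crop:
x = 1080.79 + 1 × 1201.43/3 ≈ 1481; y = 0.00 + 1 × 1682.00/3 ≈ 561.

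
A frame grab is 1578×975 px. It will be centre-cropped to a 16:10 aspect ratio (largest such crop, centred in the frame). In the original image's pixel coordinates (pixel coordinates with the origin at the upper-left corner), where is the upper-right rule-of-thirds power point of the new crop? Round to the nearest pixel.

1578/975 > 16/10, so the 16:10 crop keeps the full height 975 and trims width to 975 × 16/10 = 1560.00 px.
Left offset = (1578 − 1560.00)/2 = 9.00 px; top offset = 0.
Upper-right is two-thirds across and one-third down within the crop:
x = 9.00 + 2 × 1560.00/3 ≈ 1049; y = 0.00 + 1 × 975.00/3 ≈ 325.

x = 1049 px, y = 325 px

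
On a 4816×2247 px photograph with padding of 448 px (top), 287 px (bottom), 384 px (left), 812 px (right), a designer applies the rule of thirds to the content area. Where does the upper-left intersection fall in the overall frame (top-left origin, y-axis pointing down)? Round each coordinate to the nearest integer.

(1591, 952)

Content width = 4816 − 384 − 812 = 3620 px; content height = 2247 − 448 − 287 = 1512 px.
Upper-left is one-third across and one-third down within the content area.
x = 384 + 1 × 3620/3 = 384 + 1206.67 ≈ 1591
y = 448 + 1 × 1512/3 = 448 + 504.00 ≈ 952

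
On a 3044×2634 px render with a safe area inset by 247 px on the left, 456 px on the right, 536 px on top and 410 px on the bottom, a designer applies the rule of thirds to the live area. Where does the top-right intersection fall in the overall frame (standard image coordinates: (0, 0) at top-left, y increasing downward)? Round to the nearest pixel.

Content width = 3044 − 247 − 456 = 2341 px; content height = 2634 − 536 − 410 = 1688 px.
Top-right is two-thirds across and one-third down within the live area.
x = 247 + 2 × 2341/3 = 247 + 1560.67 ≈ 1808
y = 536 + 1 × 1688/3 = 536 + 562.67 ≈ 1099

(1808, 1099)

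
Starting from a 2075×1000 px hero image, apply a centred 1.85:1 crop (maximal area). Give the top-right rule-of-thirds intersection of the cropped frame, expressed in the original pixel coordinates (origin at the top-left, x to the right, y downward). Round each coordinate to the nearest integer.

2075/1000 > 1.85/1, so the 1.85:1 crop keeps the full height 1000 and trims width to 1000 × 1.85/1 = 1850.00 px.
Left offset = (2075 − 1850.00)/2 = 112.50 px; top offset = 0.
Top-right is two-thirds across and one-third down within the crop:
x = 112.50 + 2 × 1850.00/3 ≈ 1346; y = 0.00 + 1 × 1000.00/3 ≈ 333.

x = 1346 px, y = 333 px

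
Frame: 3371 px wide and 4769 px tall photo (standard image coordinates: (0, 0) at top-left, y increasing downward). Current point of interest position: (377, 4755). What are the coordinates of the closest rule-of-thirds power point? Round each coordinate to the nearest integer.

x = 1124 px, y = 3179 px

Third lines: x ∈ {1124, 2247}, y ∈ {1590, 3179}.
377 is closer to x = 1124; 4755 is closer to y = 3179.
So the nearest intersection is the lower-left power point.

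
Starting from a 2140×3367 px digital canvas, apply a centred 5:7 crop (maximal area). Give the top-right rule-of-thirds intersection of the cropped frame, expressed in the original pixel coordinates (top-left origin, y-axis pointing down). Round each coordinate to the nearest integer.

2140/3367 < 5/7, so the 5:7 crop keeps the full width 2140 and trims height to 2140 × 7/5 = 2996.00 px.
Top offset = (3367 − 2996.00)/2 = 185.50 px; left offset = 0.
Top-right is two-thirds across and one-third down within the crop:
x = 0.00 + 2 × 2140.00/3 ≈ 1427; y = 185.50 + 1 × 2996.00/3 ≈ 1184.

(1427, 1184)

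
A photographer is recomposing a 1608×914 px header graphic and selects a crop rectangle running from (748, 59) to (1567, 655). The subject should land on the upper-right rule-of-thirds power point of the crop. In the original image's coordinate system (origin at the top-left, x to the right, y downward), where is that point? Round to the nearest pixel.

Crop width = 1567 − 748 = 819 px; one third is 273.00 px.
Crop height = 655 − 59 = 596 px; one third is 198.67 px.
The upper-right point is two-thirds across and one-third down within the crop:
x = 748 + 2 × 273.00 ≈ 1294; y = 59 + 1 × 198.67 ≈ 258.

(1294, 258)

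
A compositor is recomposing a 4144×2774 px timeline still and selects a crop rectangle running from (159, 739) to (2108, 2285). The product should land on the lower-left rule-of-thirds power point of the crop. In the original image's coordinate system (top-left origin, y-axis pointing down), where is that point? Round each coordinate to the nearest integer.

Crop width = 2108 − 159 = 1949 px; one third is 649.67 px.
Crop height = 2285 − 739 = 1546 px; one third is 515.33 px.
The lower-left point is one-third across and two-thirds down within the crop:
x = 159 + 1 × 649.67 ≈ 809; y = 739 + 2 × 515.33 ≈ 1770.

x = 809 px, y = 1770 px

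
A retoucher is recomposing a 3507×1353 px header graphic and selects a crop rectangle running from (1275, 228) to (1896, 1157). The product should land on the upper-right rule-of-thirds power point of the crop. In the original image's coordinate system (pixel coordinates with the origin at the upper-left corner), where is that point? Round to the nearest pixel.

Crop width = 1896 − 1275 = 621 px; one third is 207.00 px.
Crop height = 1157 − 228 = 929 px; one third is 309.67 px.
The upper-right point is two-thirds across and one-third down within the crop:
x = 1275 + 2 × 207.00 ≈ 1689; y = 228 + 1 × 309.67 ≈ 538.

x = 1689 px, y = 538 px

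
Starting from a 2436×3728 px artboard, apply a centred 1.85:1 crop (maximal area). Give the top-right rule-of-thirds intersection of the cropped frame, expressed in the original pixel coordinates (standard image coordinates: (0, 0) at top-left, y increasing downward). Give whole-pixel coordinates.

x = 1624 px, y = 1645 px

2436/3728 < 1.85/1, so the 1.85:1 crop keeps the full width 2436 and trims height to 2436 × 1/1.85 = 1316.76 px.
Top offset = (3728 − 1316.76)/2 = 1205.62 px; left offset = 0.
Top-right is two-thirds across and one-third down within the crop:
x = 0.00 + 2 × 2436.00/3 ≈ 1624; y = 1205.62 + 1 × 1316.76/3 ≈ 1645.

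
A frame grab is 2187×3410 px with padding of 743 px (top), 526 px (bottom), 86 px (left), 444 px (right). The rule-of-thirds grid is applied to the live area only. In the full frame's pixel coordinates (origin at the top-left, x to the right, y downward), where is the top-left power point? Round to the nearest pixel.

(638, 1457)

Content width = 2187 − 86 − 444 = 1657 px; content height = 3410 − 743 − 526 = 2141 px.
Top-left is one-third across and one-third down within the live area.
x = 86 + 1 × 1657/3 = 86 + 552.33 ≈ 638
y = 743 + 1 × 2141/3 = 743 + 713.67 ≈ 1457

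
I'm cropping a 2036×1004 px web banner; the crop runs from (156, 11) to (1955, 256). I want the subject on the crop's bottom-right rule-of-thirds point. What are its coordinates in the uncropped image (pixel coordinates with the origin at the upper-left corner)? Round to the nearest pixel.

Crop width = 1955 − 156 = 1799 px; one third is 599.67 px.
Crop height = 256 − 11 = 245 px; one third is 81.67 px.
The bottom-right point is two-thirds across and two-thirds down within the crop:
x = 156 + 2 × 599.67 ≈ 1355; y = 11 + 2 × 81.67 ≈ 174.

x = 1355 px, y = 174 px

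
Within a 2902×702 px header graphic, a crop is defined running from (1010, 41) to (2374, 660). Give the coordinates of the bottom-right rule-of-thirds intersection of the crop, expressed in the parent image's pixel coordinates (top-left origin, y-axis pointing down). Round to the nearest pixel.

Crop width = 2374 − 1010 = 1364 px; one third is 454.67 px.
Crop height = 660 − 41 = 619 px; one third is 206.33 px.
The bottom-right point is two-thirds across and two-thirds down within the crop:
x = 1010 + 2 × 454.67 ≈ 1919; y = 41 + 2 × 206.33 ≈ 454.

x = 1919 px, y = 454 px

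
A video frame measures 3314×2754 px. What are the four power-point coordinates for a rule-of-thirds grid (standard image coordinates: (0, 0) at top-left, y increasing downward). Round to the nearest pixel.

(1105, 918), (2209, 918), (1105, 1836), (2209, 1836)

One third of 3314 is 1104.67; one third of 2754 is 918.
Vertical third lines at x = 1105 and x = 2209; horizontal third lines at y = 918 and y = 1836.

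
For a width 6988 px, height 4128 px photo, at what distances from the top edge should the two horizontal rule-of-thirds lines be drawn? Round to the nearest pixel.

4128 / 3 = 1376, so the horizontal lines sit at one and two thirds of 4128.

y = 1376 px and y = 2752 px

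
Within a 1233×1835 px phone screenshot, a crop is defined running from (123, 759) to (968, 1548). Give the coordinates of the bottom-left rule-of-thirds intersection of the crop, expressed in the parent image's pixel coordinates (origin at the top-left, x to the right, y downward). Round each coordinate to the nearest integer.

Crop width = 968 − 123 = 845 px; one third is 281.67 px.
Crop height = 1548 − 759 = 789 px; one third is 263.00 px.
The bottom-left point is one-third across and two-thirds down within the crop:
x = 123 + 1 × 281.67 ≈ 405; y = 759 + 2 × 263.00 ≈ 1285.

(405, 1285)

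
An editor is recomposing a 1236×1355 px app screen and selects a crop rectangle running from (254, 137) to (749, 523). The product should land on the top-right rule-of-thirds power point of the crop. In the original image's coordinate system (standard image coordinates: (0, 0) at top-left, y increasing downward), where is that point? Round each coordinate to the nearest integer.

(584, 266)

Crop width = 749 − 254 = 495 px; one third is 165.00 px.
Crop height = 523 − 137 = 386 px; one third is 128.67 px.
The top-right point is two-thirds across and one-third down within the crop:
x = 254 + 2 × 165.00 ≈ 584; y = 137 + 1 × 128.67 ≈ 266.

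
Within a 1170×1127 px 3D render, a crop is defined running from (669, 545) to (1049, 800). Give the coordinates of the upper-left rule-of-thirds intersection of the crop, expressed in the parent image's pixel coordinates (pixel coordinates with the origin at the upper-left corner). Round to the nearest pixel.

Crop width = 1049 − 669 = 380 px; one third is 126.67 px.
Crop height = 800 − 545 = 255 px; one third is 85.00 px.
The upper-left point is one-third across and one-third down within the crop:
x = 669 + 1 × 126.67 ≈ 796; y = 545 + 1 × 85.00 ≈ 630.

x = 796 px, y = 630 px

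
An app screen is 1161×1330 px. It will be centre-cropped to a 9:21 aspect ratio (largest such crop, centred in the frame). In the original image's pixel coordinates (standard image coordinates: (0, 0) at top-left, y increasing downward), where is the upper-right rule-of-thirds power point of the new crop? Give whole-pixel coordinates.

1161/1330 > 9/21, so the 9:21 crop keeps the full height 1330 and trims width to 1330 × 9/21 = 570.00 px.
Left offset = (1161 − 570.00)/2 = 295.50 px; top offset = 0.
Upper-right is two-thirds across and one-third down within the crop:
x = 295.50 + 2 × 570.00/3 ≈ 676; y = 0.00 + 1 × 1330.00/3 ≈ 443.

(676, 443)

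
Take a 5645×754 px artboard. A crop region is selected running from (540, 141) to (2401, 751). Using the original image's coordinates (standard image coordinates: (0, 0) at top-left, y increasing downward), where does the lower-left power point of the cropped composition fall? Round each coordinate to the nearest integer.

x = 1160 px, y = 548 px

Crop width = 2401 − 540 = 1861 px; one third is 620.33 px.
Crop height = 751 − 141 = 610 px; one third is 203.33 px.
The lower-left point is one-third across and two-thirds down within the crop:
x = 540 + 1 × 620.33 ≈ 1160; y = 141 + 2 × 203.33 ≈ 548.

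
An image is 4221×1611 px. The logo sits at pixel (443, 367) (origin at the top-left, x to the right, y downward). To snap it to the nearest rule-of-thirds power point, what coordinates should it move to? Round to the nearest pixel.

(1407, 537)

Third lines: x ∈ {1407, 2814}, y ∈ {537, 1074}.
443 is closer to x = 1407; 367 is closer to y = 537.
So the nearest intersection is the upper-left power point.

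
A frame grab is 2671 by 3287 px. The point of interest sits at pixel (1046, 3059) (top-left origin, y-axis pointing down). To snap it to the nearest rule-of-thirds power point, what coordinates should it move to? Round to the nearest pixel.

x = 890 px, y = 2191 px

Third lines: x ∈ {890, 1781}, y ∈ {1096, 2191}.
1046 is closer to x = 890; 3059 is closer to y = 2191.
So the nearest intersection is the lower-left power point.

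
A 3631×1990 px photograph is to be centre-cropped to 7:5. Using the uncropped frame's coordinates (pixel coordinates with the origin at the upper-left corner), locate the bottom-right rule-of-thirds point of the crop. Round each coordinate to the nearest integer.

(2280, 1327)

3631/1990 > 7/5, so the 7:5 crop keeps the full height 1990 and trims width to 1990 × 7/5 = 2786.00 px.
Left offset = (3631 − 2786.00)/2 = 422.50 px; top offset = 0.
Bottom-right is two-thirds across and two-thirds down within the crop:
x = 422.50 + 2 × 2786.00/3 ≈ 2280; y = 0.00 + 2 × 1990.00/3 ≈ 1327.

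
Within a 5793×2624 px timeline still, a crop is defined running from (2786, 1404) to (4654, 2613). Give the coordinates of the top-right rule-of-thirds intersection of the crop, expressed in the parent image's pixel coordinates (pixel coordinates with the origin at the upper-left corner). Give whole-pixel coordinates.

Crop width = 4654 − 2786 = 1868 px; one third is 622.67 px.
Crop height = 2613 − 1404 = 1209 px; one third is 403.00 px.
The top-right point is two-thirds across and one-third down within the crop:
x = 2786 + 2 × 622.67 ≈ 4031; y = 1404 + 1 × 403.00 ≈ 1807.

(4031, 1807)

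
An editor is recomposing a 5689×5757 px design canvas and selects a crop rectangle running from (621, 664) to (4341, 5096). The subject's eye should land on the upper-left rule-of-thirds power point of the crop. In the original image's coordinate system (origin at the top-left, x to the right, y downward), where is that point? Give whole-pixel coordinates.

Crop width = 4341 − 621 = 3720 px; one third is 1240.00 px.
Crop height = 5096 − 664 = 4432 px; one third is 1477.33 px.
The upper-left point is one-third across and one-third down within the crop:
x = 621 + 1 × 1240.00 ≈ 1861; y = 664 + 1 × 1477.33 ≈ 2141.

(1861, 2141)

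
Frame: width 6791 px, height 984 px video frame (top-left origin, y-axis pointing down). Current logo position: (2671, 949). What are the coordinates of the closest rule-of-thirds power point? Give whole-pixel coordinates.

Third lines: x ∈ {2264, 4527}, y ∈ {328, 656}.
2671 is closer to x = 2264; 949 is closer to y = 656.
So the nearest intersection is the lower-left power point.

x = 2264 px, y = 656 px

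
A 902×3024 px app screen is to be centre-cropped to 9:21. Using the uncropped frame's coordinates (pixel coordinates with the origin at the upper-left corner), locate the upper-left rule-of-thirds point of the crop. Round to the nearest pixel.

902/3024 < 9/21, so the 9:21 crop keeps the full width 902 and trims height to 902 × 21/9 = 2104.67 px.
Top offset = (3024 − 2104.67)/2 = 459.67 px; left offset = 0.
Upper-left is one-third across and one-third down within the crop:
x = 0.00 + 1 × 902.00/3 ≈ 301; y = 459.67 + 1 × 2104.67/3 ≈ 1161.

x = 301 px, y = 1161 px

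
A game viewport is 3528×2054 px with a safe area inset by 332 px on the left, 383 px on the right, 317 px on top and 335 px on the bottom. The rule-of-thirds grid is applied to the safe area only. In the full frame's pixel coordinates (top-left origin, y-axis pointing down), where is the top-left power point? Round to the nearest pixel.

Content width = 3528 − 332 − 383 = 2813 px; content height = 2054 − 317 − 335 = 1402 px.
Top-left is one-third across and one-third down within the safe area.
x = 332 + 1 × 2813/3 = 332 + 937.67 ≈ 1270
y = 317 + 1 × 1402/3 = 317 + 467.33 ≈ 784

(1270, 784)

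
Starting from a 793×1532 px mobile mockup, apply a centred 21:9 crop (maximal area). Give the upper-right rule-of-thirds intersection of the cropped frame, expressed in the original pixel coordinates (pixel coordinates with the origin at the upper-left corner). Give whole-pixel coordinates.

(529, 709)

793/1532 < 21/9, so the 21:9 crop keeps the full width 793 and trims height to 793 × 9/21 = 339.86 px.
Top offset = (1532 − 339.86)/2 = 596.07 px; left offset = 0.
Upper-right is two-thirds across and one-third down within the crop:
x = 0.00 + 2 × 793.00/3 ≈ 529; y = 596.07 + 1 × 339.86/3 ≈ 709.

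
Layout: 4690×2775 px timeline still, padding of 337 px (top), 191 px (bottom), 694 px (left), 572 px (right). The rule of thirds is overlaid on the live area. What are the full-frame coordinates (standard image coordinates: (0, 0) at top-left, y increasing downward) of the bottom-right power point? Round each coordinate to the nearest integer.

x = 2977 px, y = 1835 px

Content width = 4690 − 694 − 572 = 3424 px; content height = 2775 − 337 − 191 = 2247 px.
Bottom-right is two-thirds across and two-thirds down within the live area.
x = 694 + 2 × 3424/3 = 694 + 2282.67 ≈ 2977
y = 337 + 2 × 2247/3 = 337 + 1498.00 ≈ 1835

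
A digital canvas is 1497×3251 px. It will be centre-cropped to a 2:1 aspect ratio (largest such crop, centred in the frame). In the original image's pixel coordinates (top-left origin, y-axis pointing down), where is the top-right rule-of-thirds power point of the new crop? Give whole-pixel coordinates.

x = 998 px, y = 1501 px

1497/3251 < 2/1, so the 2:1 crop keeps the full width 1497 and trims height to 1497 × 1/2 = 748.50 px.
Top offset = (3251 − 748.50)/2 = 1251.25 px; left offset = 0.
Top-right is two-thirds across and one-third down within the crop:
x = 0.00 + 2 × 1497.00/3 ≈ 998; y = 1251.25 + 1 × 748.50/3 ≈ 1501.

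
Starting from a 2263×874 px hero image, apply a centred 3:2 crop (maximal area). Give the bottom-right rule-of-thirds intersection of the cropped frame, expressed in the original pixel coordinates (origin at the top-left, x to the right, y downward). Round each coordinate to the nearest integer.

(1350, 583)

2263/874 > 3/2, so the 3:2 crop keeps the full height 874 and trims width to 874 × 3/2 = 1311.00 px.
Left offset = (2263 − 1311.00)/2 = 476.00 px; top offset = 0.
Bottom-right is two-thirds across and two-thirds down within the crop:
x = 476.00 + 2 × 1311.00/3 ≈ 1350; y = 0.00 + 2 × 874.00/3 ≈ 583.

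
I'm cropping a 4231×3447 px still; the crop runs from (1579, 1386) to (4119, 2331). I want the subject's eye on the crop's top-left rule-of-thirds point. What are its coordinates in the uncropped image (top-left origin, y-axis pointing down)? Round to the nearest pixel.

Crop width = 4119 − 1579 = 2540 px; one third is 846.67 px.
Crop height = 2331 − 1386 = 945 px; one third is 315.00 px.
The top-left point is one-third across and one-third down within the crop:
x = 1579 + 1 × 846.67 ≈ 2426; y = 1386 + 1 × 315.00 ≈ 1701.

(2426, 1701)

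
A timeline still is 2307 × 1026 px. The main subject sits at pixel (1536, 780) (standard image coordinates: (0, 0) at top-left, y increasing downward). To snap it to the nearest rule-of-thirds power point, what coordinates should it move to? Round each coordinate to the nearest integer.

x = 1538 px, y = 684 px

Third lines: x ∈ {769, 1538}, y ∈ {342, 684}.
1536 is closer to x = 1538; 780 is closer to y = 684.
So the nearest intersection is the lower-right power point.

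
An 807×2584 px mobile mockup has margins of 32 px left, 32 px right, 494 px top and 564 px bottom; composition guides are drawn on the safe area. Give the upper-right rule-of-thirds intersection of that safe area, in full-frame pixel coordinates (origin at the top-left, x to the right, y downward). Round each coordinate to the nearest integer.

Content width = 807 − 32 − 32 = 743 px; content height = 2584 − 494 − 564 = 1526 px.
Upper-right is two-thirds across and one-third down within the safe area.
x = 32 + 2 × 743/3 = 32 + 495.33 ≈ 527
y = 494 + 1 × 1526/3 = 494 + 508.67 ≈ 1003

x = 527 px, y = 1003 px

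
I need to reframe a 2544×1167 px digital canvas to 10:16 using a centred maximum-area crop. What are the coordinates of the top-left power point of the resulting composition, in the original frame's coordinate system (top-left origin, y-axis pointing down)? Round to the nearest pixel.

2544/1167 > 10/16, so the 10:16 crop keeps the full height 1167 and trims width to 1167 × 10/16 = 729.38 px.
Left offset = (2544 − 729.38)/2 = 907.31 px; top offset = 0.
Top-left is one-third across and one-third down within the crop:
x = 907.31 + 1 × 729.38/3 ≈ 1150; y = 0.00 + 1 × 1167.00/3 ≈ 389.

(1150, 389)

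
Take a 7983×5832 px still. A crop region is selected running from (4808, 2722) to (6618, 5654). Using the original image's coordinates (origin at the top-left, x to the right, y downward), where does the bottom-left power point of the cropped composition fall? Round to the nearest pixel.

x = 5411 px, y = 4677 px

Crop width = 6618 − 4808 = 1810 px; one third is 603.33 px.
Crop height = 5654 − 2722 = 2932 px; one third is 977.33 px.
The bottom-left point is one-third across and two-thirds down within the crop:
x = 4808 + 1 × 603.33 ≈ 5411; y = 2722 + 2 × 977.33 ≈ 4677.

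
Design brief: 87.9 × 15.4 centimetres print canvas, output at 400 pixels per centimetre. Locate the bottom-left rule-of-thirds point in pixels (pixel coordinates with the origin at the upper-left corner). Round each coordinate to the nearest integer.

In pixels the canvas is 87.9 × 400 = 35160 wide and 15.4 × 400 = 6160 tall.
The bottom-left point is one-third across and two-thirds down:
x = 1 × 35160/3 ≈ 11720; y = 2 × 6160/3 ≈ 4107.

x = 11720 px, y = 4107 px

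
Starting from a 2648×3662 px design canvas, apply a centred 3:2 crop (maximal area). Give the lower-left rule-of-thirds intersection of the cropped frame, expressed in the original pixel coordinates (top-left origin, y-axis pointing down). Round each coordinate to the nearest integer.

2648/3662 < 3/2, so the 3:2 crop keeps the full width 2648 and trims height to 2648 × 2/3 = 1765.33 px.
Top offset = (3662 − 1765.33)/2 = 948.33 px; left offset = 0.
Lower-left is one-third across and two-thirds down within the crop:
x = 0.00 + 1 × 2648.00/3 ≈ 883; y = 948.33 + 2 × 1765.33/3 ≈ 2125.

(883, 2125)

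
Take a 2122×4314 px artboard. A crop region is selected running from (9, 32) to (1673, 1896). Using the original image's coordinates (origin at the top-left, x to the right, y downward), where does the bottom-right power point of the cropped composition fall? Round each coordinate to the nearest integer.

Crop width = 1673 − 9 = 1664 px; one third is 554.67 px.
Crop height = 1896 − 32 = 1864 px; one third is 621.33 px.
The bottom-right point is two-thirds across and two-thirds down within the crop:
x = 9 + 2 × 554.67 ≈ 1118; y = 32 + 2 × 621.33 ≈ 1275.

(1118, 1275)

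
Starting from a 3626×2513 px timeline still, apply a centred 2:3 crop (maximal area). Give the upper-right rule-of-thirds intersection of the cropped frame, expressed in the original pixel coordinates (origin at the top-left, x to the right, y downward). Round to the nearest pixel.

(2092, 838)

3626/2513 > 2/3, so the 2:3 crop keeps the full height 2513 and trims width to 2513 × 2/3 = 1675.33 px.
Left offset = (3626 − 1675.33)/2 = 975.33 px; top offset = 0.
Upper-right is two-thirds across and one-third down within the crop:
x = 975.33 + 2 × 1675.33/3 ≈ 2092; y = 0.00 + 1 × 2513.00/3 ≈ 838.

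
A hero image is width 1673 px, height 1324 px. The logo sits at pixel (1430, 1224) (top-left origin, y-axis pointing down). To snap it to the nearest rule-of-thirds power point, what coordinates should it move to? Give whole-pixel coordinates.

Third lines: x ∈ {558, 1115}, y ∈ {441, 883}.
1430 is closer to x = 1115; 1224 is closer to y = 883.
So the nearest intersection is the lower-right power point.

x = 1115 px, y = 883 px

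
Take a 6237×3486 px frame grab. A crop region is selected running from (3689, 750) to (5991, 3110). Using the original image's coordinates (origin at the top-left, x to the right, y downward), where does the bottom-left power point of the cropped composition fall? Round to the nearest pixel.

(4456, 2323)

Crop width = 5991 − 3689 = 2302 px; one third is 767.33 px.
Crop height = 3110 − 750 = 2360 px; one third is 786.67 px.
The bottom-left point is one-third across and two-thirds down within the crop:
x = 3689 + 1 × 767.33 ≈ 4456; y = 750 + 2 × 786.67 ≈ 2323.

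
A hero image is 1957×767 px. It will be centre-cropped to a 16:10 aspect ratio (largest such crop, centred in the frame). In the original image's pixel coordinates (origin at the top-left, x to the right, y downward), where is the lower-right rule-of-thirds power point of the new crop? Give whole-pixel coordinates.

x = 1183 px, y = 511 px

1957/767 > 16/10, so the 16:10 crop keeps the full height 767 and trims width to 767 × 16/10 = 1227.20 px.
Left offset = (1957 − 1227.20)/2 = 364.90 px; top offset = 0.
Lower-right is two-thirds across and two-thirds down within the crop:
x = 364.90 + 2 × 1227.20/3 ≈ 1183; y = 0.00 + 2 × 767.00/3 ≈ 511.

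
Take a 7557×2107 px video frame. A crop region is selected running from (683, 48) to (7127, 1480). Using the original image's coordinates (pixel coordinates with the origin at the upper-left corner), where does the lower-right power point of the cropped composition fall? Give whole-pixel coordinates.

Crop width = 7127 − 683 = 6444 px; one third is 2148.00 px.
Crop height = 1480 − 48 = 1432 px; one third is 477.33 px.
The lower-right point is two-thirds across and two-thirds down within the crop:
x = 683 + 2 × 2148.00 ≈ 4979; y = 48 + 2 × 477.33 ≈ 1003.

x = 4979 px, y = 1003 px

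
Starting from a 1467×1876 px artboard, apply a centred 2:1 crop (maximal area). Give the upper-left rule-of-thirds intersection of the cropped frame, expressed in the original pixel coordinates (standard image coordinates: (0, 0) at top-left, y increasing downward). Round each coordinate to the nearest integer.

1467/1876 < 2/1, so the 2:1 crop keeps the full width 1467 and trims height to 1467 × 1/2 = 733.50 px.
Top offset = (1876 − 733.50)/2 = 571.25 px; left offset = 0.
Upper-left is one-third across and one-third down within the crop:
x = 0.00 + 1 × 1467.00/3 ≈ 489; y = 571.25 + 1 × 733.50/3 ≈ 816.

(489, 816)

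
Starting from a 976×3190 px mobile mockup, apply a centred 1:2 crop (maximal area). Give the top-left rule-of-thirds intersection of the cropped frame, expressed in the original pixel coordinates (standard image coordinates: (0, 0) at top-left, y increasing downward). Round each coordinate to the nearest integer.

(325, 1270)

976/3190 < 1/2, so the 1:2 crop keeps the full width 976 and trims height to 976 × 2/1 = 1952.00 px.
Top offset = (3190 − 1952.00)/2 = 619.00 px; left offset = 0.
Top-left is one-third across and one-third down within the crop:
x = 0.00 + 1 × 976.00/3 ≈ 325; y = 619.00 + 1 × 1952.00/3 ≈ 1270.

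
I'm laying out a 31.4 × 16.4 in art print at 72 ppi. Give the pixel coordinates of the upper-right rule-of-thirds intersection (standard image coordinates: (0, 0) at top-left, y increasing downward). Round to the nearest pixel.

(1507, 394)

In pixels the canvas is 31.4 × 72 = 2260.8 wide and 16.4 × 72 = 1180.8 tall.
The upper-right point is two-thirds across and one-third down:
x = 2 × 2260.8/3 ≈ 1507; y = 1 × 1180.8/3 ≈ 394.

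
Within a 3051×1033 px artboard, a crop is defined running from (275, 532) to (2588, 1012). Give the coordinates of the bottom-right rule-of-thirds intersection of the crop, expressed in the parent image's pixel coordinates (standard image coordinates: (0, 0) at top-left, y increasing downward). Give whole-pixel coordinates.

Crop width = 2588 − 275 = 2313 px; one third is 771.00 px.
Crop height = 1012 − 532 = 480 px; one third is 160.00 px.
The bottom-right point is two-thirds across and two-thirds down within the crop:
x = 275 + 2 × 771.00 ≈ 1817; y = 532 + 2 × 160.00 ≈ 852.

(1817, 852)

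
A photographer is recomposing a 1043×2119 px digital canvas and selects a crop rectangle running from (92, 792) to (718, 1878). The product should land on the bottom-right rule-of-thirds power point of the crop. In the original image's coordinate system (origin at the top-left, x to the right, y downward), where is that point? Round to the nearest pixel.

(509, 1516)

Crop width = 718 − 92 = 626 px; one third is 208.67 px.
Crop height = 1878 − 792 = 1086 px; one third is 362.00 px.
The bottom-right point is two-thirds across and two-thirds down within the crop:
x = 92 + 2 × 208.67 ≈ 509; y = 792 + 2 × 362.00 ≈ 1516.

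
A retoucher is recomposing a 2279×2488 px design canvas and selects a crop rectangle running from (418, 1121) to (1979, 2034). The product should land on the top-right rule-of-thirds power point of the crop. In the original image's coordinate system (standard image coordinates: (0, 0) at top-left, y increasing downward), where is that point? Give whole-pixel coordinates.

Crop width = 1979 − 418 = 1561 px; one third is 520.33 px.
Crop height = 2034 − 1121 = 913 px; one third is 304.33 px.
The top-right point is two-thirds across and one-third down within the crop:
x = 418 + 2 × 520.33 ≈ 1459; y = 1121 + 1 × 304.33 ≈ 1425.

x = 1459 px, y = 1425 px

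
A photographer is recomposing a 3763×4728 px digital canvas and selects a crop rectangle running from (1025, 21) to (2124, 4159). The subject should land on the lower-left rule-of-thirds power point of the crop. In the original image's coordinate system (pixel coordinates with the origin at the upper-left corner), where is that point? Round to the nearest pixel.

(1391, 2780)

Crop width = 2124 − 1025 = 1099 px; one third is 366.33 px.
Crop height = 4159 − 21 = 4138 px; one third is 1379.33 px.
The lower-left point is one-third across and two-thirds down within the crop:
x = 1025 + 1 × 366.33 ≈ 1391; y = 21 + 2 × 1379.33 ≈ 2780.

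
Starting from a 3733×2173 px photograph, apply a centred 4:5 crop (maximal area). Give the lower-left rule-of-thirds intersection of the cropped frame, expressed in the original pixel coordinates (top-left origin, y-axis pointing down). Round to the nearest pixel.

3733/2173 > 4/5, so the 4:5 crop keeps the full height 2173 and trims width to 2173 × 4/5 = 1738.40 px.
Left offset = (3733 − 1738.40)/2 = 997.30 px; top offset = 0.
Lower-left is one-third across and two-thirds down within the crop:
x = 997.30 + 1 × 1738.40/3 ≈ 1577; y = 0.00 + 2 × 2173.00/3 ≈ 1449.

x = 1577 px, y = 1449 px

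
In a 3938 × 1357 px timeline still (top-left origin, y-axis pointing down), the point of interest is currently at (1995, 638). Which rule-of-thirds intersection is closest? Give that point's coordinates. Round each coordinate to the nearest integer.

x = 2625 px, y = 452 px

Third lines: x ∈ {1313, 2625}, y ∈ {452, 905}.
1995 is closer to x = 2625; 638 is closer to y = 452.
So the nearest intersection is the upper-right power point.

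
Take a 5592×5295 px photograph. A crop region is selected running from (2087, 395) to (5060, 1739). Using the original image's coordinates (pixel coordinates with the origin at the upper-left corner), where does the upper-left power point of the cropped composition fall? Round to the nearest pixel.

Crop width = 5060 − 2087 = 2973 px; one third is 991.00 px.
Crop height = 1739 − 395 = 1344 px; one third is 448.00 px.
The upper-left point is one-third across and one-third down within the crop:
x = 2087 + 1 × 991.00 ≈ 3078; y = 395 + 1 × 448.00 ≈ 843.

x = 3078 px, y = 843 px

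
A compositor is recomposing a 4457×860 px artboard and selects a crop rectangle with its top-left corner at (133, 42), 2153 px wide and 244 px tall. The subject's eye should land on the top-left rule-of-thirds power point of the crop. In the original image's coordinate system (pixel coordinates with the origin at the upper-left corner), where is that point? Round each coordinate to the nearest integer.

One third of the crop width 2153 is 717.67 px.
One third of the crop height 244 is 81.33 px.
The top-left point is one-third across and one-third down within the crop:
x = 133 + 1 × 717.67 ≈ 851; y = 42 + 1 × 81.33 ≈ 123.

x = 851 px, y = 123 px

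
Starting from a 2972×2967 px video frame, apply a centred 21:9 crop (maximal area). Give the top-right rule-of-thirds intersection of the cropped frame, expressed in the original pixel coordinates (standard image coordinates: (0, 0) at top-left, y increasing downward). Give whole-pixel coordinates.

x = 1981 px, y = 1271 px

2972/2967 < 21/9, so the 21:9 crop keeps the full width 2972 and trims height to 2972 × 9/21 = 1273.71 px.
Top offset = (2967 − 1273.71)/2 = 846.64 px; left offset = 0.
Top-right is two-thirds across and one-third down within the crop:
x = 0.00 + 2 × 2972.00/3 ≈ 1981; y = 846.64 + 1 × 1273.71/3 ≈ 1271.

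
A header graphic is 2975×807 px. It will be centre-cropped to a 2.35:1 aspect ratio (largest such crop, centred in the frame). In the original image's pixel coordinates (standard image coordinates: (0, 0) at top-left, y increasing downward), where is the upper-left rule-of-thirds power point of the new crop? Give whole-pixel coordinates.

2975/807 > 2.35/1, so the 2.35:1 crop keeps the full height 807 and trims width to 807 × 2.35/1 = 1896.45 px.
Left offset = (2975 − 1896.45)/2 = 539.27 px; top offset = 0.
Upper-left is one-third across and one-third down within the crop:
x = 539.27 + 1 × 1896.45/3 ≈ 1171; y = 0.00 + 1 × 807.00/3 ≈ 269.

x = 1171 px, y = 269 px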